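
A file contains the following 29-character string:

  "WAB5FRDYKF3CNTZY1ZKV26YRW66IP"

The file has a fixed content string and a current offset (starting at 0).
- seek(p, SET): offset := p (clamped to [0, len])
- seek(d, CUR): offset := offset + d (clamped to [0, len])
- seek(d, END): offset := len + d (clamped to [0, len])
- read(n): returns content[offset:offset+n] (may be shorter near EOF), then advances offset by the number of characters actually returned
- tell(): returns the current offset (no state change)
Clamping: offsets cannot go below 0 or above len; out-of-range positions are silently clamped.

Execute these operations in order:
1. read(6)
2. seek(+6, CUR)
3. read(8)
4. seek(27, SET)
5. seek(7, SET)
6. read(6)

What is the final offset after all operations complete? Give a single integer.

After 1 (read(6)): returned 'WAB5FR', offset=6
After 2 (seek(+6, CUR)): offset=12
After 3 (read(8)): returned 'NTZY1ZKV', offset=20
After 4 (seek(27, SET)): offset=27
After 5 (seek(7, SET)): offset=7
After 6 (read(6)): returned 'YKF3CN', offset=13

Answer: 13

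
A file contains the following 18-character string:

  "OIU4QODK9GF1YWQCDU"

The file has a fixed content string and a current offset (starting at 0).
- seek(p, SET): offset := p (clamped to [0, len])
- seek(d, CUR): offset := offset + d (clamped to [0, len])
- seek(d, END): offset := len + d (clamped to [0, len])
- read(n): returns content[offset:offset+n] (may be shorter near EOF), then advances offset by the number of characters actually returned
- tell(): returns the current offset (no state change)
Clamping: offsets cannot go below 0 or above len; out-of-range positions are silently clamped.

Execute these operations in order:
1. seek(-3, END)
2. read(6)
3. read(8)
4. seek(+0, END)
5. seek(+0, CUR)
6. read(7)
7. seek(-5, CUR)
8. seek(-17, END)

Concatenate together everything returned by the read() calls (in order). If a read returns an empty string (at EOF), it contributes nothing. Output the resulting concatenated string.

Answer: CDU

Derivation:
After 1 (seek(-3, END)): offset=15
After 2 (read(6)): returned 'CDU', offset=18
After 3 (read(8)): returned '', offset=18
After 4 (seek(+0, END)): offset=18
After 5 (seek(+0, CUR)): offset=18
After 6 (read(7)): returned '', offset=18
After 7 (seek(-5, CUR)): offset=13
After 8 (seek(-17, END)): offset=1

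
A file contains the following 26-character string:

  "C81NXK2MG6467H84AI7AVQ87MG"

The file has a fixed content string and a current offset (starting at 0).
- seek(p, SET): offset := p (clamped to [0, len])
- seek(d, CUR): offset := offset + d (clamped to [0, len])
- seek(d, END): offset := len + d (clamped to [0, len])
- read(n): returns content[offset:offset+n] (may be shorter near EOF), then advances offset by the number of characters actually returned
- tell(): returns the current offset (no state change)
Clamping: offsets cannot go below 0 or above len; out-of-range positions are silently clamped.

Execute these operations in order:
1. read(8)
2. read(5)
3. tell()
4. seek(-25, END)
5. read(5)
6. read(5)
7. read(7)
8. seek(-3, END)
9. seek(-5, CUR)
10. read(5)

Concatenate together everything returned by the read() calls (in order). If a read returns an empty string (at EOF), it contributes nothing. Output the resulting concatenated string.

After 1 (read(8)): returned 'C81NXK2M', offset=8
After 2 (read(5)): returned 'G6467', offset=13
After 3 (tell()): offset=13
After 4 (seek(-25, END)): offset=1
After 5 (read(5)): returned '81NXK', offset=6
After 6 (read(5)): returned '2MG64', offset=11
After 7 (read(7)): returned '67H84AI', offset=18
After 8 (seek(-3, END)): offset=23
After 9 (seek(-5, CUR)): offset=18
After 10 (read(5)): returned '7AVQ8', offset=23

Answer: C81NXK2MG646781NXK2MG6467H84AI7AVQ8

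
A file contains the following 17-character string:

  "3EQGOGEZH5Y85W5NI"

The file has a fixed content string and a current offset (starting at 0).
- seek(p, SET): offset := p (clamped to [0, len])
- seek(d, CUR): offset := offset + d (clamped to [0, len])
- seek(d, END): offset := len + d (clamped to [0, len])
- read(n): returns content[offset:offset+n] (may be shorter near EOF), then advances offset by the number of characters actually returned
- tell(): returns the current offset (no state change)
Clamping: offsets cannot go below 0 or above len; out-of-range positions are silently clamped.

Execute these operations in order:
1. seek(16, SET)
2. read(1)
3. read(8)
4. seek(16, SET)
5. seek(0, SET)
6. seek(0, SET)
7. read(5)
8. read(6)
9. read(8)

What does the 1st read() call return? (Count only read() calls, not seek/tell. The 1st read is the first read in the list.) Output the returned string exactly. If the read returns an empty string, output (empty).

Answer: I

Derivation:
After 1 (seek(16, SET)): offset=16
After 2 (read(1)): returned 'I', offset=17
After 3 (read(8)): returned '', offset=17
After 4 (seek(16, SET)): offset=16
After 5 (seek(0, SET)): offset=0
After 6 (seek(0, SET)): offset=0
After 7 (read(5)): returned '3EQGO', offset=5
After 8 (read(6)): returned 'GEZH5Y', offset=11
After 9 (read(8)): returned '85W5NI', offset=17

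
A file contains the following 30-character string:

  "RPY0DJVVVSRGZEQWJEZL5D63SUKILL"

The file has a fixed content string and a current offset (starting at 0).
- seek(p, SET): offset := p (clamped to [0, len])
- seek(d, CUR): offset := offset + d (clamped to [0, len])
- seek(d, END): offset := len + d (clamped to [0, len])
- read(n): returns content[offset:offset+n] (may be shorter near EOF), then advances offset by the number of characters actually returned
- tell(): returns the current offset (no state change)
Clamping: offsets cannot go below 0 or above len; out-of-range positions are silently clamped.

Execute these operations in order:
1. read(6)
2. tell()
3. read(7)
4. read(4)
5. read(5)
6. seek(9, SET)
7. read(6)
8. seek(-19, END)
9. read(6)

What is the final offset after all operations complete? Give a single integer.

Answer: 17

Derivation:
After 1 (read(6)): returned 'RPY0DJ', offset=6
After 2 (tell()): offset=6
After 3 (read(7)): returned 'VVVSRGZ', offset=13
After 4 (read(4)): returned 'EQWJ', offset=17
After 5 (read(5)): returned 'EZL5D', offset=22
After 6 (seek(9, SET)): offset=9
After 7 (read(6)): returned 'SRGZEQ', offset=15
After 8 (seek(-19, END)): offset=11
After 9 (read(6)): returned 'GZEQWJ', offset=17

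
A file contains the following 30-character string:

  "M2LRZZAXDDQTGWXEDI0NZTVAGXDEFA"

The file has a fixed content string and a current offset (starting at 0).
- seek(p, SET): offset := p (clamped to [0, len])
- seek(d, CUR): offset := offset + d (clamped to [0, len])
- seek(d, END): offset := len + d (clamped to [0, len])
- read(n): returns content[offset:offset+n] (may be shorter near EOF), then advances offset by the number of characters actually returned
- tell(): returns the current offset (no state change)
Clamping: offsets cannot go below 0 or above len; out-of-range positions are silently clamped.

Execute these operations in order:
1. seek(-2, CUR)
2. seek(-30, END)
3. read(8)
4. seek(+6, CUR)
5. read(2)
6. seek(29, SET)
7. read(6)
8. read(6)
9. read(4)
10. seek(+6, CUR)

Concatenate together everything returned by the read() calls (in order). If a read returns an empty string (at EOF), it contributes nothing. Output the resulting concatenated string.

Answer: M2LRZZAXXEA

Derivation:
After 1 (seek(-2, CUR)): offset=0
After 2 (seek(-30, END)): offset=0
After 3 (read(8)): returned 'M2LRZZAX', offset=8
After 4 (seek(+6, CUR)): offset=14
After 5 (read(2)): returned 'XE', offset=16
After 6 (seek(29, SET)): offset=29
After 7 (read(6)): returned 'A', offset=30
After 8 (read(6)): returned '', offset=30
After 9 (read(4)): returned '', offset=30
After 10 (seek(+6, CUR)): offset=30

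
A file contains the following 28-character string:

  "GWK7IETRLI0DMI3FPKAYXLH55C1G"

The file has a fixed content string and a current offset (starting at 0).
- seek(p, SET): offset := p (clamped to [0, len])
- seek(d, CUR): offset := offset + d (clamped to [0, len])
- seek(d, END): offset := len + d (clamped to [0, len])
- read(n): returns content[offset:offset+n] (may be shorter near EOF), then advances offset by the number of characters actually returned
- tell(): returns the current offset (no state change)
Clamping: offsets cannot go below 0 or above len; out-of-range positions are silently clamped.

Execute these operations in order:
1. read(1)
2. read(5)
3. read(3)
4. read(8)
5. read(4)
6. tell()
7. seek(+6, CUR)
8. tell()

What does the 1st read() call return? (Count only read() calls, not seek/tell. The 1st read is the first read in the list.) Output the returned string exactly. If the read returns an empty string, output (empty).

Answer: G

Derivation:
After 1 (read(1)): returned 'G', offset=1
After 2 (read(5)): returned 'WK7IE', offset=6
After 3 (read(3)): returned 'TRL', offset=9
After 4 (read(8)): returned 'I0DMI3FP', offset=17
After 5 (read(4)): returned 'KAYX', offset=21
After 6 (tell()): offset=21
After 7 (seek(+6, CUR)): offset=27
After 8 (tell()): offset=27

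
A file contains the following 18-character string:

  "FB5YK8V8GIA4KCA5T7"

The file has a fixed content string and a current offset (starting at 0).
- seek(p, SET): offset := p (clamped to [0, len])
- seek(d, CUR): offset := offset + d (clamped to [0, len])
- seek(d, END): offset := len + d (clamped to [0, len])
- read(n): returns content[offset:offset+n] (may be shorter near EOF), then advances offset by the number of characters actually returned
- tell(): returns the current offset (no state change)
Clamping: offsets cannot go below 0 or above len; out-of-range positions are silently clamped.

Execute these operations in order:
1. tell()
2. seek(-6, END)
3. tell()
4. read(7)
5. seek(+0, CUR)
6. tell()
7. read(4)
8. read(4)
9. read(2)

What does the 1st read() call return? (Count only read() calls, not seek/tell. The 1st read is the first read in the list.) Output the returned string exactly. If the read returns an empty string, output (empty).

After 1 (tell()): offset=0
After 2 (seek(-6, END)): offset=12
After 3 (tell()): offset=12
After 4 (read(7)): returned 'KCA5T7', offset=18
After 5 (seek(+0, CUR)): offset=18
After 6 (tell()): offset=18
After 7 (read(4)): returned '', offset=18
After 8 (read(4)): returned '', offset=18
After 9 (read(2)): returned '', offset=18

Answer: KCA5T7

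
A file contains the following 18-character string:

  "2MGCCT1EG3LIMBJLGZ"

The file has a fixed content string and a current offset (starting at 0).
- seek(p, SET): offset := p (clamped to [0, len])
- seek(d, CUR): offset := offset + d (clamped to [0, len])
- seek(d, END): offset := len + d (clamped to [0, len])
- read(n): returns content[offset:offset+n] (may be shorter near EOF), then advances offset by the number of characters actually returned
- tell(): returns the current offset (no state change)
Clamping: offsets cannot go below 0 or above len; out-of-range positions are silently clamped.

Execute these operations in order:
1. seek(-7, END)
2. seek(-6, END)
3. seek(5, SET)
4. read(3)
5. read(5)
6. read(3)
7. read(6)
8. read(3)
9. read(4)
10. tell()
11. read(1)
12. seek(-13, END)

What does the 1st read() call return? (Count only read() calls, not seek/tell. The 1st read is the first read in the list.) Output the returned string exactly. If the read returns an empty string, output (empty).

After 1 (seek(-7, END)): offset=11
After 2 (seek(-6, END)): offset=12
After 3 (seek(5, SET)): offset=5
After 4 (read(3)): returned 'T1E', offset=8
After 5 (read(5)): returned 'G3LIM', offset=13
After 6 (read(3)): returned 'BJL', offset=16
After 7 (read(6)): returned 'GZ', offset=18
After 8 (read(3)): returned '', offset=18
After 9 (read(4)): returned '', offset=18
After 10 (tell()): offset=18
After 11 (read(1)): returned '', offset=18
After 12 (seek(-13, END)): offset=5

Answer: T1E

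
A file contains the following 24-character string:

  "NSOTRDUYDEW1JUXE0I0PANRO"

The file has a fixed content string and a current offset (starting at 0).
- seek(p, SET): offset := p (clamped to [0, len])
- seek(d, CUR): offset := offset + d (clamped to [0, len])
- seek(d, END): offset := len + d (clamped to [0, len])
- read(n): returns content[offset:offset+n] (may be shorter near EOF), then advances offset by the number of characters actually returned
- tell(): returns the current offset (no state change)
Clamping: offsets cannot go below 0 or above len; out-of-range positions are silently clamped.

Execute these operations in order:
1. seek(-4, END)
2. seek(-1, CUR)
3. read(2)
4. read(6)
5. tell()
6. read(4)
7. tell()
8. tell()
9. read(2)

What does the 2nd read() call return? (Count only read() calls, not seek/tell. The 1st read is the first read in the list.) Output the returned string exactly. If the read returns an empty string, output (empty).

After 1 (seek(-4, END)): offset=20
After 2 (seek(-1, CUR)): offset=19
After 3 (read(2)): returned 'PA', offset=21
After 4 (read(6)): returned 'NRO', offset=24
After 5 (tell()): offset=24
After 6 (read(4)): returned '', offset=24
After 7 (tell()): offset=24
After 8 (tell()): offset=24
After 9 (read(2)): returned '', offset=24

Answer: NRO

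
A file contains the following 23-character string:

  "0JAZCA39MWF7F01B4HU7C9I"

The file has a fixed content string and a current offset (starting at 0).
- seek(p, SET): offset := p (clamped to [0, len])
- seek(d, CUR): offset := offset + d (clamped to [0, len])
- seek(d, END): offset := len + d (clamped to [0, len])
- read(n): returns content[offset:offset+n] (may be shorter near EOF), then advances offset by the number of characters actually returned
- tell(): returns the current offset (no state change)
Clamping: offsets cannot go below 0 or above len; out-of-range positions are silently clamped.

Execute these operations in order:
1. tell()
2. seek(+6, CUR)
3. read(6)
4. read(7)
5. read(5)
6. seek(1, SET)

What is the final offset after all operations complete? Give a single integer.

After 1 (tell()): offset=0
After 2 (seek(+6, CUR)): offset=6
After 3 (read(6)): returned '39MWF7', offset=12
After 4 (read(7)): returned 'F01B4HU', offset=19
After 5 (read(5)): returned '7C9I', offset=23
After 6 (seek(1, SET)): offset=1

Answer: 1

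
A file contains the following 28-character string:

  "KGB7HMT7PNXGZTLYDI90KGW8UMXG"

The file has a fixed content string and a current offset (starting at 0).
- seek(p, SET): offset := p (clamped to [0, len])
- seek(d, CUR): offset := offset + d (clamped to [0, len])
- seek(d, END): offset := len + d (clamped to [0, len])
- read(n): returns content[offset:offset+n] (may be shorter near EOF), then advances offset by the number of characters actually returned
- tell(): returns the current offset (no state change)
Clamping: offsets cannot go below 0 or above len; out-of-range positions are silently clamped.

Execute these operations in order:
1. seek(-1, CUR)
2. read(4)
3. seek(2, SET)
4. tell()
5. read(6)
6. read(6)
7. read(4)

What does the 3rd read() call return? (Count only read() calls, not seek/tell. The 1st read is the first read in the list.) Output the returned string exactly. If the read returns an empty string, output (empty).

Answer: PNXGZT

Derivation:
After 1 (seek(-1, CUR)): offset=0
After 2 (read(4)): returned 'KGB7', offset=4
After 3 (seek(2, SET)): offset=2
After 4 (tell()): offset=2
After 5 (read(6)): returned 'B7HMT7', offset=8
After 6 (read(6)): returned 'PNXGZT', offset=14
After 7 (read(4)): returned 'LYDI', offset=18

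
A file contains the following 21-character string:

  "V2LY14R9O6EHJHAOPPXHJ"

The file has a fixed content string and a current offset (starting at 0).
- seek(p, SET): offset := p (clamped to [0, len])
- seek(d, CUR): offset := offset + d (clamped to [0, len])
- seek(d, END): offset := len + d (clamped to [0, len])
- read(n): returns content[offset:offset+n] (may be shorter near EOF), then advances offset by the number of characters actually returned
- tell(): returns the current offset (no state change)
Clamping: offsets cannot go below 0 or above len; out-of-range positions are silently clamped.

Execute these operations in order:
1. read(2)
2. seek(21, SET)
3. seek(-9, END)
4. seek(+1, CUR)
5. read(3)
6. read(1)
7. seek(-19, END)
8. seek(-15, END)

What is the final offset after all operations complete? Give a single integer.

After 1 (read(2)): returned 'V2', offset=2
After 2 (seek(21, SET)): offset=21
After 3 (seek(-9, END)): offset=12
After 4 (seek(+1, CUR)): offset=13
After 5 (read(3)): returned 'HAO', offset=16
After 6 (read(1)): returned 'P', offset=17
After 7 (seek(-19, END)): offset=2
After 8 (seek(-15, END)): offset=6

Answer: 6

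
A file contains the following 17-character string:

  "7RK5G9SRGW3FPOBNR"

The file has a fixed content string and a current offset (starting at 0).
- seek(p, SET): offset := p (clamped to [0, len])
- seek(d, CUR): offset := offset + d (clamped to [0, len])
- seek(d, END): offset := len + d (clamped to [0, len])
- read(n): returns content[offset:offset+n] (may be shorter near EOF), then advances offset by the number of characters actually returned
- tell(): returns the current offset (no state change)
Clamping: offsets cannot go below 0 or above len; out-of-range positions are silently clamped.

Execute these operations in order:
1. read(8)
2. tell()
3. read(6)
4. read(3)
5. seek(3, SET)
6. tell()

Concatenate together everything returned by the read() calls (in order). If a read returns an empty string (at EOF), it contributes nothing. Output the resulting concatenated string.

After 1 (read(8)): returned '7RK5G9SR', offset=8
After 2 (tell()): offset=8
After 3 (read(6)): returned 'GW3FPO', offset=14
After 4 (read(3)): returned 'BNR', offset=17
After 5 (seek(3, SET)): offset=3
After 6 (tell()): offset=3

Answer: 7RK5G9SRGW3FPOBNR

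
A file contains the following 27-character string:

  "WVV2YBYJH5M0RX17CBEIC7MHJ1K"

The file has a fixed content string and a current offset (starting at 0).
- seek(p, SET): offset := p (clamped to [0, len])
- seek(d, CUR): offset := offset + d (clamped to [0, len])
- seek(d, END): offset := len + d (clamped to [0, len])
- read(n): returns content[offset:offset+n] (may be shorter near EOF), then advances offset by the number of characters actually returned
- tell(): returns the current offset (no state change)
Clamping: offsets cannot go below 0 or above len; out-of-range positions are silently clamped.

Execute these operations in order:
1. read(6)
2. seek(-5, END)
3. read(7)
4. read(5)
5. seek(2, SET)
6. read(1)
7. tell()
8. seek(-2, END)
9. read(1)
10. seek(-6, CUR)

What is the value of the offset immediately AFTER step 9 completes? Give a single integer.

Answer: 26

Derivation:
After 1 (read(6)): returned 'WVV2YB', offset=6
After 2 (seek(-5, END)): offset=22
After 3 (read(7)): returned 'MHJ1K', offset=27
After 4 (read(5)): returned '', offset=27
After 5 (seek(2, SET)): offset=2
After 6 (read(1)): returned 'V', offset=3
After 7 (tell()): offset=3
After 8 (seek(-2, END)): offset=25
After 9 (read(1)): returned '1', offset=26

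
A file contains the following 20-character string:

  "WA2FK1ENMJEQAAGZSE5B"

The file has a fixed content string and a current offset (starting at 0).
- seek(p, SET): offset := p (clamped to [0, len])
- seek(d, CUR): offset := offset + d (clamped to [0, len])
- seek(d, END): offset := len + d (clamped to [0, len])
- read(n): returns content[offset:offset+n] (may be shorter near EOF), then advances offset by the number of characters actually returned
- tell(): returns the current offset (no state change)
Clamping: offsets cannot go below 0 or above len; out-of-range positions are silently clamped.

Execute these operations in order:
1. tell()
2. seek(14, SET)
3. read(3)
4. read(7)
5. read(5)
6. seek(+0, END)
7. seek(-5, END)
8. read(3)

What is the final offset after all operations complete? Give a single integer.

Answer: 18

Derivation:
After 1 (tell()): offset=0
After 2 (seek(14, SET)): offset=14
After 3 (read(3)): returned 'GZS', offset=17
After 4 (read(7)): returned 'E5B', offset=20
After 5 (read(5)): returned '', offset=20
After 6 (seek(+0, END)): offset=20
After 7 (seek(-5, END)): offset=15
After 8 (read(3)): returned 'ZSE', offset=18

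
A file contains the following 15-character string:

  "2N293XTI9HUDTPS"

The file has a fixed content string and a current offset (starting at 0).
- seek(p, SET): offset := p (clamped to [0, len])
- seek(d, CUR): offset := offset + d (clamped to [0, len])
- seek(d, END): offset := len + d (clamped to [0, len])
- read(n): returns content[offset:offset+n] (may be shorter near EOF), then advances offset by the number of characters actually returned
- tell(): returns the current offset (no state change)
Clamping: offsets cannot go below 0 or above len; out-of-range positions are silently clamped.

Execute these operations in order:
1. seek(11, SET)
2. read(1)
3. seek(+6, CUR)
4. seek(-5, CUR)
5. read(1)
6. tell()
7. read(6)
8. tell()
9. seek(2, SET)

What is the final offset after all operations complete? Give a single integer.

Answer: 2

Derivation:
After 1 (seek(11, SET)): offset=11
After 2 (read(1)): returned 'D', offset=12
After 3 (seek(+6, CUR)): offset=15
After 4 (seek(-5, CUR)): offset=10
After 5 (read(1)): returned 'U', offset=11
After 6 (tell()): offset=11
After 7 (read(6)): returned 'DTPS', offset=15
After 8 (tell()): offset=15
After 9 (seek(2, SET)): offset=2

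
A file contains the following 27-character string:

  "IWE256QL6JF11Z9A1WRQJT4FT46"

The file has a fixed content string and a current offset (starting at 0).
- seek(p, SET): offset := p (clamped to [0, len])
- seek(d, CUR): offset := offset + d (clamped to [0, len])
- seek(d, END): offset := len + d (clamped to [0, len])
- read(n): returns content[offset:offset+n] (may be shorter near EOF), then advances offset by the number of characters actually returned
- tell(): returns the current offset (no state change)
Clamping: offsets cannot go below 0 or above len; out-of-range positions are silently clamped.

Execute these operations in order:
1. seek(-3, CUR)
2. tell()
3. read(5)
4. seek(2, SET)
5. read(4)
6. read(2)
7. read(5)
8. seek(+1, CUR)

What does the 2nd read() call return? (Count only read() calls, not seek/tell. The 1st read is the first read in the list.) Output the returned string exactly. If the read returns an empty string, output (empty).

Answer: E256

Derivation:
After 1 (seek(-3, CUR)): offset=0
After 2 (tell()): offset=0
After 3 (read(5)): returned 'IWE25', offset=5
After 4 (seek(2, SET)): offset=2
After 5 (read(4)): returned 'E256', offset=6
After 6 (read(2)): returned 'QL', offset=8
After 7 (read(5)): returned '6JF11', offset=13
After 8 (seek(+1, CUR)): offset=14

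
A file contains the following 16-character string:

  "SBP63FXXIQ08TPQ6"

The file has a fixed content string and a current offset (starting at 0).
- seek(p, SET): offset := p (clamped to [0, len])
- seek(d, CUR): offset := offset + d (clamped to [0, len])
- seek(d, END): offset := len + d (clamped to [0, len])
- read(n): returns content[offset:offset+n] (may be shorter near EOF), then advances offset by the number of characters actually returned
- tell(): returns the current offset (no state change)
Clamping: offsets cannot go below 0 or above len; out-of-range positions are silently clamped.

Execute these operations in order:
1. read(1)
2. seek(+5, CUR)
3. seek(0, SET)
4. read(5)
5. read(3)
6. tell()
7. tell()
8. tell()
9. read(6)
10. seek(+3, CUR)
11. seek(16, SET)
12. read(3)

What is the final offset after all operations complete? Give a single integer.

After 1 (read(1)): returned 'S', offset=1
After 2 (seek(+5, CUR)): offset=6
After 3 (seek(0, SET)): offset=0
After 4 (read(5)): returned 'SBP63', offset=5
After 5 (read(3)): returned 'FXX', offset=8
After 6 (tell()): offset=8
After 7 (tell()): offset=8
After 8 (tell()): offset=8
After 9 (read(6)): returned 'IQ08TP', offset=14
After 10 (seek(+3, CUR)): offset=16
After 11 (seek(16, SET)): offset=16
After 12 (read(3)): returned '', offset=16

Answer: 16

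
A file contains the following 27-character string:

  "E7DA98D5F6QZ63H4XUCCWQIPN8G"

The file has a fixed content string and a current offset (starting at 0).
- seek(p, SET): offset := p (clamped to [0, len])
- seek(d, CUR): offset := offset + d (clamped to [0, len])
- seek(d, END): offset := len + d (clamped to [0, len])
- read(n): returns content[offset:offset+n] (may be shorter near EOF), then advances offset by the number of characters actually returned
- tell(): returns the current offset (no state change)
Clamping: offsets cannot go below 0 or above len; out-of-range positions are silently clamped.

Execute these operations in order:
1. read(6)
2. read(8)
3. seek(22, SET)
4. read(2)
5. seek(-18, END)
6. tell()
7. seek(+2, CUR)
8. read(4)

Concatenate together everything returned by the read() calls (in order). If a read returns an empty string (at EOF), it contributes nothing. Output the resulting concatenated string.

After 1 (read(6)): returned 'E7DA98', offset=6
After 2 (read(8)): returned 'D5F6QZ63', offset=14
After 3 (seek(22, SET)): offset=22
After 4 (read(2)): returned 'IP', offset=24
After 5 (seek(-18, END)): offset=9
After 6 (tell()): offset=9
After 7 (seek(+2, CUR)): offset=11
After 8 (read(4)): returned 'Z63H', offset=15

Answer: E7DA98D5F6QZ63IPZ63H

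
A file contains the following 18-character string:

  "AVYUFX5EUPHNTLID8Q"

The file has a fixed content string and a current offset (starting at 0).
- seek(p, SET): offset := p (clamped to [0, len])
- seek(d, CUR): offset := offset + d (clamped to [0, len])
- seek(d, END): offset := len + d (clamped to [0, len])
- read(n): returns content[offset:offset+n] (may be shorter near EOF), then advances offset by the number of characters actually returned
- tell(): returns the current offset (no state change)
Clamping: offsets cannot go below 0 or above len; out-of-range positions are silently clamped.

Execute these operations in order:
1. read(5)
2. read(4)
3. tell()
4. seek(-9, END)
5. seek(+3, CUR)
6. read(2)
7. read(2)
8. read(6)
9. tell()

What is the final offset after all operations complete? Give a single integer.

After 1 (read(5)): returned 'AVYUF', offset=5
After 2 (read(4)): returned 'X5EU', offset=9
After 3 (tell()): offset=9
After 4 (seek(-9, END)): offset=9
After 5 (seek(+3, CUR)): offset=12
After 6 (read(2)): returned 'TL', offset=14
After 7 (read(2)): returned 'ID', offset=16
After 8 (read(6)): returned '8Q', offset=18
After 9 (tell()): offset=18

Answer: 18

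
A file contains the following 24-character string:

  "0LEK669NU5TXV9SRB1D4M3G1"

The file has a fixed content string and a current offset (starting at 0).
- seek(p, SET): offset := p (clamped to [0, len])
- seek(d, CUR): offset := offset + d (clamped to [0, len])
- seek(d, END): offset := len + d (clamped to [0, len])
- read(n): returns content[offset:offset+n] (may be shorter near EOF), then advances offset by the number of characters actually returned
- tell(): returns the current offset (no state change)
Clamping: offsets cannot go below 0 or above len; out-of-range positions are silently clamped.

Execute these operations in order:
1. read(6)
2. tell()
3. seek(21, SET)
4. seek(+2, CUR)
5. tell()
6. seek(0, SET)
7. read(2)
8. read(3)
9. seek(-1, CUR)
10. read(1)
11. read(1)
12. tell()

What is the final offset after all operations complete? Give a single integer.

After 1 (read(6)): returned '0LEK66', offset=6
After 2 (tell()): offset=6
After 3 (seek(21, SET)): offset=21
After 4 (seek(+2, CUR)): offset=23
After 5 (tell()): offset=23
After 6 (seek(0, SET)): offset=0
After 7 (read(2)): returned '0L', offset=2
After 8 (read(3)): returned 'EK6', offset=5
After 9 (seek(-1, CUR)): offset=4
After 10 (read(1)): returned '6', offset=5
After 11 (read(1)): returned '6', offset=6
After 12 (tell()): offset=6

Answer: 6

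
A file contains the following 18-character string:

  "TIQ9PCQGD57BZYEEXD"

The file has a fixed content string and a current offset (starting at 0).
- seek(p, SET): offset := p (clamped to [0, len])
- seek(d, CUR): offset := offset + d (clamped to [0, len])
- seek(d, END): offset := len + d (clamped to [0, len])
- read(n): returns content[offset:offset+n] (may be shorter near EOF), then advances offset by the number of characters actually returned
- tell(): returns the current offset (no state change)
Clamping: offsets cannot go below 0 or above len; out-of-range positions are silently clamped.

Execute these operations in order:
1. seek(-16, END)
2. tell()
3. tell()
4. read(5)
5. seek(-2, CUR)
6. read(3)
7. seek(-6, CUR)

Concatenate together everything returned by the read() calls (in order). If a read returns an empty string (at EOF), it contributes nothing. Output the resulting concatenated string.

After 1 (seek(-16, END)): offset=2
After 2 (tell()): offset=2
After 3 (tell()): offset=2
After 4 (read(5)): returned 'Q9PCQ', offset=7
After 5 (seek(-2, CUR)): offset=5
After 6 (read(3)): returned 'CQG', offset=8
After 7 (seek(-6, CUR)): offset=2

Answer: Q9PCQCQG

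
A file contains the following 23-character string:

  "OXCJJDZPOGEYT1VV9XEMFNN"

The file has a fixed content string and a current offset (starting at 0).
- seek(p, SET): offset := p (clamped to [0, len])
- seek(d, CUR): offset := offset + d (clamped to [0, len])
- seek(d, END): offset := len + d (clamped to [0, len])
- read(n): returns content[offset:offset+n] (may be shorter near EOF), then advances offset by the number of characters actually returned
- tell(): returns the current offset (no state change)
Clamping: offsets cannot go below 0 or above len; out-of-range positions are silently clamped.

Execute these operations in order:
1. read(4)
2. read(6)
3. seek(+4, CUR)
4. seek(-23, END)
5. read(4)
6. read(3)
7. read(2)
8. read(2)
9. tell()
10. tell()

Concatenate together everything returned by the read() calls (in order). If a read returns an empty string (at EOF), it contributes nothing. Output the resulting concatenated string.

After 1 (read(4)): returned 'OXCJ', offset=4
After 2 (read(6)): returned 'JDZPOG', offset=10
After 3 (seek(+4, CUR)): offset=14
After 4 (seek(-23, END)): offset=0
After 5 (read(4)): returned 'OXCJ', offset=4
After 6 (read(3)): returned 'JDZ', offset=7
After 7 (read(2)): returned 'PO', offset=9
After 8 (read(2)): returned 'GE', offset=11
After 9 (tell()): offset=11
After 10 (tell()): offset=11

Answer: OXCJJDZPOGOXCJJDZPOGE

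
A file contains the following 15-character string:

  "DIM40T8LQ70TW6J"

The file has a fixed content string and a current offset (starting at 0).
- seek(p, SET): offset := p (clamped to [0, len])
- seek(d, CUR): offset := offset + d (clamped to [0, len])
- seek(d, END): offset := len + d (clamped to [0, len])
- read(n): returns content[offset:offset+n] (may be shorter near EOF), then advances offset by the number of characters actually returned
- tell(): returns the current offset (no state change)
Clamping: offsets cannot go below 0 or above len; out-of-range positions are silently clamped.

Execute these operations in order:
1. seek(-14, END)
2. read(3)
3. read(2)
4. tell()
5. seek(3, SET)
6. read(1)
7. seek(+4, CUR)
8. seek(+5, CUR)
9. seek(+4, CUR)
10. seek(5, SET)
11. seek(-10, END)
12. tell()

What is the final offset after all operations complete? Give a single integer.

After 1 (seek(-14, END)): offset=1
After 2 (read(3)): returned 'IM4', offset=4
After 3 (read(2)): returned '0T', offset=6
After 4 (tell()): offset=6
After 5 (seek(3, SET)): offset=3
After 6 (read(1)): returned '4', offset=4
After 7 (seek(+4, CUR)): offset=8
After 8 (seek(+5, CUR)): offset=13
After 9 (seek(+4, CUR)): offset=15
After 10 (seek(5, SET)): offset=5
After 11 (seek(-10, END)): offset=5
After 12 (tell()): offset=5

Answer: 5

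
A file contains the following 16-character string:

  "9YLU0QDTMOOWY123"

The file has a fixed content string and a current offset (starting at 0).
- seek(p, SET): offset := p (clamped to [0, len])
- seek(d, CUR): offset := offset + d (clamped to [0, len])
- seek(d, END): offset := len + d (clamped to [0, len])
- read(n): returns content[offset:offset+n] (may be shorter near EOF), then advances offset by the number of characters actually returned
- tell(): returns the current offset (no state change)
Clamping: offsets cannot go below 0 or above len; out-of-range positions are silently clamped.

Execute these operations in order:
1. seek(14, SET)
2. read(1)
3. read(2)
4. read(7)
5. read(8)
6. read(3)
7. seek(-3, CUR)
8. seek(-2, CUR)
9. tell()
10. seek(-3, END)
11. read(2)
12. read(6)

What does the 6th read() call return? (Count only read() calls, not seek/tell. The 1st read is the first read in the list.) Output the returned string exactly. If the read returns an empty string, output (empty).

Answer: 12

Derivation:
After 1 (seek(14, SET)): offset=14
After 2 (read(1)): returned '2', offset=15
After 3 (read(2)): returned '3', offset=16
After 4 (read(7)): returned '', offset=16
After 5 (read(8)): returned '', offset=16
After 6 (read(3)): returned '', offset=16
After 7 (seek(-3, CUR)): offset=13
After 8 (seek(-2, CUR)): offset=11
After 9 (tell()): offset=11
After 10 (seek(-3, END)): offset=13
After 11 (read(2)): returned '12', offset=15
After 12 (read(6)): returned '3', offset=16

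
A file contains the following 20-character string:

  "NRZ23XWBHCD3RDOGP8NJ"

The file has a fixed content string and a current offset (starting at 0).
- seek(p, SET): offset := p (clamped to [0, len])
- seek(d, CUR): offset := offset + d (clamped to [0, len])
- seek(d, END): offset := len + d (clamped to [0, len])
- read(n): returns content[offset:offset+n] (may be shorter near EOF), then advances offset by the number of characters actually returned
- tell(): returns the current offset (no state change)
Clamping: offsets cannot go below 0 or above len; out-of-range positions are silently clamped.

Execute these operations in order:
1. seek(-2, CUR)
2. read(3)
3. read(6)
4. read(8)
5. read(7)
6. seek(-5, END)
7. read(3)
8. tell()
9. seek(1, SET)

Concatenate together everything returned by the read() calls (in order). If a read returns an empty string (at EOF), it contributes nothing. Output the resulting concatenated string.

Answer: NRZ23XWBHCD3RDOGP8NJGP8

Derivation:
After 1 (seek(-2, CUR)): offset=0
After 2 (read(3)): returned 'NRZ', offset=3
After 3 (read(6)): returned '23XWBH', offset=9
After 4 (read(8)): returned 'CD3RDOGP', offset=17
After 5 (read(7)): returned '8NJ', offset=20
After 6 (seek(-5, END)): offset=15
After 7 (read(3)): returned 'GP8', offset=18
After 8 (tell()): offset=18
After 9 (seek(1, SET)): offset=1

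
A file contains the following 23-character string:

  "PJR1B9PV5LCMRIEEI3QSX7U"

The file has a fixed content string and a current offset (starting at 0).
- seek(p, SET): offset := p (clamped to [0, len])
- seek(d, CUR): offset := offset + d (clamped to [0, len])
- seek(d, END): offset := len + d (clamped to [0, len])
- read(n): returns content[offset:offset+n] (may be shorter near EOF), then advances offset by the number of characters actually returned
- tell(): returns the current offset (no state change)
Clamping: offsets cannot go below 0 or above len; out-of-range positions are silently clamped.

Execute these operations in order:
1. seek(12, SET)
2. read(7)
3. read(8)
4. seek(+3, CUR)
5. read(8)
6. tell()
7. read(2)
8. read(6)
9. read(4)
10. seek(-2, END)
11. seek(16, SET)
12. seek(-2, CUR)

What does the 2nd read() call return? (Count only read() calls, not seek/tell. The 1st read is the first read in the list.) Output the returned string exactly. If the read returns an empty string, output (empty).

After 1 (seek(12, SET)): offset=12
After 2 (read(7)): returned 'RIEEI3Q', offset=19
After 3 (read(8)): returned 'SX7U', offset=23
After 4 (seek(+3, CUR)): offset=23
After 5 (read(8)): returned '', offset=23
After 6 (tell()): offset=23
After 7 (read(2)): returned '', offset=23
After 8 (read(6)): returned '', offset=23
After 9 (read(4)): returned '', offset=23
After 10 (seek(-2, END)): offset=21
After 11 (seek(16, SET)): offset=16
After 12 (seek(-2, CUR)): offset=14

Answer: SX7U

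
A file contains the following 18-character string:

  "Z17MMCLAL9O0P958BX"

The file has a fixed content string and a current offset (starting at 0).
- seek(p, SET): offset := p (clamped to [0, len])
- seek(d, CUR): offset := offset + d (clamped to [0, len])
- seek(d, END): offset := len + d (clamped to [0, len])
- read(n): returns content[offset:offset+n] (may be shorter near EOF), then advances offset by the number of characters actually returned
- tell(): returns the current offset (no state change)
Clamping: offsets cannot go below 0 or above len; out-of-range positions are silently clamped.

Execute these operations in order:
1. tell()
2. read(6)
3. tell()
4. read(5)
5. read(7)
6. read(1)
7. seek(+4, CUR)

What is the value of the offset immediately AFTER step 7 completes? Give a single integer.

After 1 (tell()): offset=0
After 2 (read(6)): returned 'Z17MMC', offset=6
After 3 (tell()): offset=6
After 4 (read(5)): returned 'LAL9O', offset=11
After 5 (read(7)): returned '0P958BX', offset=18
After 6 (read(1)): returned '', offset=18
After 7 (seek(+4, CUR)): offset=18

Answer: 18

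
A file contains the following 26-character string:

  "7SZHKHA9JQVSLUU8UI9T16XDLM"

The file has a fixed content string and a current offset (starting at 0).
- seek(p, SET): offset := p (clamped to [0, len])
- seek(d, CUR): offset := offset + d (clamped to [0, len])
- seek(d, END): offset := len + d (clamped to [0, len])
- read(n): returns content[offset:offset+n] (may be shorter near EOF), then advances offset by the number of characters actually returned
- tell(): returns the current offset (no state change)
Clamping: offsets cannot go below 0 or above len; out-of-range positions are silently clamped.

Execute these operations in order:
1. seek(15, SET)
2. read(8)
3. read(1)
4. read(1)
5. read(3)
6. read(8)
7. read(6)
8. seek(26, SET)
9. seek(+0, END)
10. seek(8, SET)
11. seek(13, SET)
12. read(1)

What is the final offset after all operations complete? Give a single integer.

Answer: 14

Derivation:
After 1 (seek(15, SET)): offset=15
After 2 (read(8)): returned '8UI9T16X', offset=23
After 3 (read(1)): returned 'D', offset=24
After 4 (read(1)): returned 'L', offset=25
After 5 (read(3)): returned 'M', offset=26
After 6 (read(8)): returned '', offset=26
After 7 (read(6)): returned '', offset=26
After 8 (seek(26, SET)): offset=26
After 9 (seek(+0, END)): offset=26
After 10 (seek(8, SET)): offset=8
After 11 (seek(13, SET)): offset=13
After 12 (read(1)): returned 'U', offset=14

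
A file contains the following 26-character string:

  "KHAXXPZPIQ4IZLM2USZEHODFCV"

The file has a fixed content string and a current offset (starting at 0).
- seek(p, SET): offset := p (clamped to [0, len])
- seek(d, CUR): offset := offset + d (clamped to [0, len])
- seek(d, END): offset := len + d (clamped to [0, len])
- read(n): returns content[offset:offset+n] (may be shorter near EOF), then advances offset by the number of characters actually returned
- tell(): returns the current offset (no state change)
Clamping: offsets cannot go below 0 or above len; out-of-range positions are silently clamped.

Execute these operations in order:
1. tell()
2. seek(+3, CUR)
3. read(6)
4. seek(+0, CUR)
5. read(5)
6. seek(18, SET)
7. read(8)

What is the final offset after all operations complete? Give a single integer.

After 1 (tell()): offset=0
After 2 (seek(+3, CUR)): offset=3
After 3 (read(6)): returned 'XXPZPI', offset=9
After 4 (seek(+0, CUR)): offset=9
After 5 (read(5)): returned 'Q4IZL', offset=14
After 6 (seek(18, SET)): offset=18
After 7 (read(8)): returned 'ZEHODFCV', offset=26

Answer: 26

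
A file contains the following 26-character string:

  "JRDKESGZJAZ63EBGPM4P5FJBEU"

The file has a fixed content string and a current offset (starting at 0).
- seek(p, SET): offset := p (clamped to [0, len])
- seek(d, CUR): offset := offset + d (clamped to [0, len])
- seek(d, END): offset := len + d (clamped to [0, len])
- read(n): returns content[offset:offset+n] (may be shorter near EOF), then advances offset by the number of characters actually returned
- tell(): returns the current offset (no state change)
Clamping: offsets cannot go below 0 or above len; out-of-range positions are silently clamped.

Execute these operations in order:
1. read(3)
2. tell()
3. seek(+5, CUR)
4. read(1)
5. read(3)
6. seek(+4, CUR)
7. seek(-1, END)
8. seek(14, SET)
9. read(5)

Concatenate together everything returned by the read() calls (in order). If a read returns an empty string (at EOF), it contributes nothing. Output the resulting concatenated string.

After 1 (read(3)): returned 'JRD', offset=3
After 2 (tell()): offset=3
After 3 (seek(+5, CUR)): offset=8
After 4 (read(1)): returned 'J', offset=9
After 5 (read(3)): returned 'AZ6', offset=12
After 6 (seek(+4, CUR)): offset=16
After 7 (seek(-1, END)): offset=25
After 8 (seek(14, SET)): offset=14
After 9 (read(5)): returned 'BGPM4', offset=19

Answer: JRDJAZ6BGPM4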